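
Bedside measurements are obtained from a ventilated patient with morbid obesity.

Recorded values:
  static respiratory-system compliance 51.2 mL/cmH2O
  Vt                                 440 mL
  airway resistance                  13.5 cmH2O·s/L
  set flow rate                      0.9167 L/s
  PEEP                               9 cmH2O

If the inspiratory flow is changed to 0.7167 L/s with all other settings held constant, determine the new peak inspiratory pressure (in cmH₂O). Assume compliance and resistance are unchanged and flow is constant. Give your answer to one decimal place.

27.3

PIP = Vt/C + R·V̇ + PEEP (constant-flow equation of motion).
Only the resistive term changes: ΔPIP = R × ΔV̇ = 13.5 × (0.7167 − 0.9167) = 13.5 × -0.2 = -2.7 cmH2O.
Original PIP = 440/51.2 + 13.5×0.9167 + 9 = 29.969 cmH2O; new PIP = 29.969 + (-2.7) = 27.269 cmH2O.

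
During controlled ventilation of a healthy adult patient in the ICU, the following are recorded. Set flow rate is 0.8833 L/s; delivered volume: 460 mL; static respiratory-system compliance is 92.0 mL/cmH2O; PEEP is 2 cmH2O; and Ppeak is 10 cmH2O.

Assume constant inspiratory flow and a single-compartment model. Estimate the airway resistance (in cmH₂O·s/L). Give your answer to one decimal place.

3.4

Equation of motion (constant flow): PIP = Vt/C + R·V̇ + PEEP.
R·V̇ = PIP − Vt/C − PEEP = 10 − 460/92.0 − 2 = 10 − 5.0 − 2 = 3.0 cmH2O.
R = 3.0 / 0.8833 = 3.396 cmH2O·s/L.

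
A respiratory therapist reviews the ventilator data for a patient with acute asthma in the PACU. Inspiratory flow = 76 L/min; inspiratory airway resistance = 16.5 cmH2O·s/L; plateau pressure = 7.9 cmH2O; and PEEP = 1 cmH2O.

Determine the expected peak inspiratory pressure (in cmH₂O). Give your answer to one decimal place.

28.8

Flow: 76 L/min ÷ 60 = 1.2667 L/s.
PIP = Pplat + Raw × flow = 7.9 + 16.5 × 1.2667 = 7.9 + 20.901 = 28.801 cmH2O.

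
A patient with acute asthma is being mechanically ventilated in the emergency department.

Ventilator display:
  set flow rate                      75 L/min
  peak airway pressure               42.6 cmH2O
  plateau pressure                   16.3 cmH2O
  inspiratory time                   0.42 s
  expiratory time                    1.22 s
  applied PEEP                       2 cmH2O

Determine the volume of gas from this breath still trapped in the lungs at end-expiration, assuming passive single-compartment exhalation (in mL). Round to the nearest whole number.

108

Flow: 75 L/min ÷ 60 = 1.25 L/s.
Vt = flow × Ti = 1.25 L/s × 0.42 s × 1000 mL/L = 525.0 mL.
R = (PIP − Pplat)/V̇ = (42.6 − 16.3) / 1.25 = 26.3/1.25 = 21.04 cmH2O·s/L.
C = Vt/(Pplat − PEEP) = 525.0 / (16.3 − 2) = 525.0/14.3 = 36.713 mL/cmH2O.
τ = R × C = 21.04 × 0.03671 L/cmH2O = 0.7724 s.
Fraction remaining = e^(−Te/τ) = e^(−1.22/0.7724) = 0.2061.
Trapped volume = 525.0 × 0.2061 = 108.2 mL.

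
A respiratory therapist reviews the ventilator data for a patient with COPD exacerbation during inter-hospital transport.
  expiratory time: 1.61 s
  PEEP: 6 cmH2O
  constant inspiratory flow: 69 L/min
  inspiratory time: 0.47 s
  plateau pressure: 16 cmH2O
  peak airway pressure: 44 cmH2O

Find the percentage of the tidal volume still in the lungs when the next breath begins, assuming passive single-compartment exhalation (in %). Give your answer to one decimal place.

Flow: 69 L/min ÷ 60 = 1.15 L/s.
Vt = flow × Ti = 1.15 L/s × 0.47 s × 1000 mL/L = 540.5 mL.
R = (PIP − Pplat)/V̇ = (44 − 16) / 1.15 = 28.0/1.15 = 24.348 cmH2O·s/L.
C = Vt/(Pplat − PEEP) = 540.5 / (16 − 6) = 540.5/10.0 = 54.05 mL/cmH2O.
τ = R × C = 24.348 × 0.05405 L/cmH2O = 1.316 s.
Fraction remaining at end-expiration = e^(−Te/τ) = e^(−1.61/1.316) = 0.2942 → 29.42%.

29.4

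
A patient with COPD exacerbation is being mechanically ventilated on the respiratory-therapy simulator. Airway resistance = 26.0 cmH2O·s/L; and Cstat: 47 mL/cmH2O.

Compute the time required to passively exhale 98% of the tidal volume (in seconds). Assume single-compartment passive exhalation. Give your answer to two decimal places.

4.78

τ = R × C = 26.0 × 47 mL/cmH2O = 26.0 × 0.047 L/cmH2O = 1.222 s.
Exhaled fraction f = 1 − e^(−t/τ) → t = −τ·ln(1 − f) = −1.222·ln(0.02) = 4.78 s.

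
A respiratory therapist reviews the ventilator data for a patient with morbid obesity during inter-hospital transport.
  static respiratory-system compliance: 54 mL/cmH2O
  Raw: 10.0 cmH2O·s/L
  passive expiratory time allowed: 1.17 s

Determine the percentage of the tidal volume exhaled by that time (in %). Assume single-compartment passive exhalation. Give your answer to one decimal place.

88.5

τ = R × C = 10.0 × 54 mL/cmH2O = 10.0 × 0.054 L/cmH2O = 0.54 s.
Passive exhalation: V(t)/V₀ = e^(−t/τ) = e^(−1.17/0.54) = 0.1146.
Fraction exhaled = 1 − 0.1146 = 0.8854 → 88.54%.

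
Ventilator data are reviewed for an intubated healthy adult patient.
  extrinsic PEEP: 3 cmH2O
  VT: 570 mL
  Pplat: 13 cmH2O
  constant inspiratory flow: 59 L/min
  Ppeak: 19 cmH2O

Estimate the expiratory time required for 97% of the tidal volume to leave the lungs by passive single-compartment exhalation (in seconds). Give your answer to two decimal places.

Flow: 59 L/min ÷ 60 = 0.9833 L/s.
R = (PIP − Pplat)/V̇ = (19 − 13) / 0.9833 = 6.0/0.9833 = 6.102 cmH2O·s/L.
C = Vt/(Pplat − PEEP) = 570.0 / (13 − 3) = 570.0/10.0 = 57.0 mL/cmH2O.
τ = R × C = 6.102 × 0.057 L/cmH2O = 0.3478 s.
t = −τ·ln(1 − 0.97) = −0.3478·ln(0.03) = 1.22 s.

1.22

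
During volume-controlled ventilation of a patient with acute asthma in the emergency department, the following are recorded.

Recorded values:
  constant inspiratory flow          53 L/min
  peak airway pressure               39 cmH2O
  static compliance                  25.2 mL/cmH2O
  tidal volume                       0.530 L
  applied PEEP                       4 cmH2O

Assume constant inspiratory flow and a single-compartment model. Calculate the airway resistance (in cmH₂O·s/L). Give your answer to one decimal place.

15.8

Flow: 53 L/min ÷ 60 = 0.8833 L/s.
Equation of motion (constant flow): PIP = Vt/C + R·V̇ + PEEP.
R·V̇ = PIP − Vt/C − PEEP = 39 − 530/25.2 − 4 = 39 − 21.032 − 4 = 13.968 cmH2O.
R = 13.968 / 0.8833 = 15.813 cmH2O·s/L.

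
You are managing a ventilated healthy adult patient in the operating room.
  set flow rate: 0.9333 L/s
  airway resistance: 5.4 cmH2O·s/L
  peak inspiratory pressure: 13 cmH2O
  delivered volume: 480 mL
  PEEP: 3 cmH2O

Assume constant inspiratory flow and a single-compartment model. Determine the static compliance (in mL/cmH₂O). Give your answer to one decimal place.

96.8

Equation of motion (constant flow): PIP = Vt/C + R·V̇ + PEEP.
Vt/C = PIP − R·V̇ − PEEP = 13 − 5.4×0.9333 − 3 = 13 − 5.04 − 3 = 4.96 cmH2O.
C = Vt / 4.96 = 480 / 4.96 = 96.774 mL/cmH2O.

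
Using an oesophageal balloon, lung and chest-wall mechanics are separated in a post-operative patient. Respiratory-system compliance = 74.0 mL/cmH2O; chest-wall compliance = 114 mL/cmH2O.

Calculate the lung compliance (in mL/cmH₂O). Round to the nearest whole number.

211

1/CL = 1/Crs − 1/Ccw.
1/CL = 1/74.0 − 1/114 = 0.004742.
CL = 210.88 mL/cmH2O.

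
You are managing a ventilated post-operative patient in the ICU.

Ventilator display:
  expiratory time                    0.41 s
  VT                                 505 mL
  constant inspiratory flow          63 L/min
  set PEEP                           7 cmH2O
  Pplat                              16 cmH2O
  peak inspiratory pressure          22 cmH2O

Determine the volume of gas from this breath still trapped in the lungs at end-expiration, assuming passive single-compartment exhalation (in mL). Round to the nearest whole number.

141

Flow: 63 L/min ÷ 60 = 1.05 L/s.
R = (PIP − Pplat)/V̇ = (22 − 16) / 1.05 = 6.0/1.05 = 5.714 cmH2O·s/L.
C = Vt/(Pplat − PEEP) = 505.0 / (16 − 7) = 505.0/9.0 = 56.111 mL/cmH2O.
τ = R × C = 5.714 × 0.05611 L/cmH2O = 0.3206 s.
Fraction remaining = e^(−Te/τ) = e^(−0.41/0.3206) = 0.2784.
Trapped volume = 505.0 × 0.2784 = 140.59 mL.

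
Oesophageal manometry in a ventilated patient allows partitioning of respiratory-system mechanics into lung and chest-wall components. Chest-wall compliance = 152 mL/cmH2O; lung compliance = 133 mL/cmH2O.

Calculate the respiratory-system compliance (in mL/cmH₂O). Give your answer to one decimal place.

70.9

Lung and chest wall are elastances in series: 1/Crs = 1/CL + 1/Ccw.
1/Crs = 1/133 + 1/152 = 0.0141.
Crs = 70.922 mL/cmH2O.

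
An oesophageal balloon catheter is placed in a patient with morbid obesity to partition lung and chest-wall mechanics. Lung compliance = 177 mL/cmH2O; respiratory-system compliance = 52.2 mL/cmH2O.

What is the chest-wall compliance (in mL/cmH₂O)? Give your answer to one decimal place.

74.0

1/Ccw = 1/Crs − 1/CL.
1/Ccw = 1/52.2 − 1/177 = 0.01351.
Ccw = 74.019 mL/cmH2O.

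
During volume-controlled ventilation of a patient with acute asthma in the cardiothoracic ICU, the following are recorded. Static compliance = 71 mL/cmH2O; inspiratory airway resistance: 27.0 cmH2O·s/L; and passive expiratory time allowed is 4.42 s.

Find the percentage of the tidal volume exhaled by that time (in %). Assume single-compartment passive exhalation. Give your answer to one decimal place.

τ = R × C = 27.0 × 71 mL/cmH2O = 27.0 × 0.071 L/cmH2O = 1.917 s.
Passive exhalation: V(t)/V₀ = e^(−t/τ) = e^(−4.42/1.917) = 0.09969.
Fraction exhaled = 1 − 0.09969 = 0.9003 → 90.03%.

90.0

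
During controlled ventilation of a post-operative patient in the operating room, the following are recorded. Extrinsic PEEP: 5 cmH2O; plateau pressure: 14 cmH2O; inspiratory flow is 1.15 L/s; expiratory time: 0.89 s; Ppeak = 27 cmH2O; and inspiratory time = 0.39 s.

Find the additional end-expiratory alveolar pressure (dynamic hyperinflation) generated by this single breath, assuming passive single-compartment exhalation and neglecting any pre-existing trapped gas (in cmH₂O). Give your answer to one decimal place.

1.9

Vt = flow × Ti = 1.15 L/s × 0.39 s × 1000 mL/L = 448.5 mL.
R = (PIP − Pplat)/V̇ = (27 − 14) / 1.15 = 13.0/1.15 = 11.304 cmH2O·s/L.
C = Vt/(Pplat − PEEP) = 448.5 / (14 − 5) = 448.5/9.0 = 49.833 mL/cmH2O.
τ = R × C = 11.304 × 0.04983 L/cmH2O = 0.5633 s.
Fraction remaining = e^(−Te/τ) = e^(−0.89/0.5633) = 0.206; trapped volume = 448.5 × 0.206 = 92.391 mL.
Additional alveolar pressure from trapping ≈ V_trapped / C = 92.391 / 49.833 = 1.854 cmH2O.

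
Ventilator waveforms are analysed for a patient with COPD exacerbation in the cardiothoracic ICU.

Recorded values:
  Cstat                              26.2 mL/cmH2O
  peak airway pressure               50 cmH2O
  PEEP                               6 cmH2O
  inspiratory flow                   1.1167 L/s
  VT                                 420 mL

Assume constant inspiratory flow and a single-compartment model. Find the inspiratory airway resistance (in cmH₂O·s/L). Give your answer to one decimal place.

25.0

Equation of motion (constant flow): PIP = Vt/C + R·V̇ + PEEP.
R·V̇ = PIP − Vt/C − PEEP = 50 − 420/26.2 − 6 = 50 − 16.031 − 6 = 27.969 cmH2O.
R = 27.969 / 1.1167 = 25.046 cmH2O·s/L.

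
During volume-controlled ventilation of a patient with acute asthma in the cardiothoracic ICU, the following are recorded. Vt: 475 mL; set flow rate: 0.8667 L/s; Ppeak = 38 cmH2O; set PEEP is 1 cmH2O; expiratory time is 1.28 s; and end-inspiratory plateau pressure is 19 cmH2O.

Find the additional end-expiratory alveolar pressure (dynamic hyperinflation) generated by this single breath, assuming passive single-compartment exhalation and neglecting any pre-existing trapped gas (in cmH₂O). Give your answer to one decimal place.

2.0

R = (PIP − Pplat)/V̇ = (38 − 19) / 0.8667 = 19.0/0.8667 = 21.922 cmH2O·s/L.
C = Vt/(Pplat − PEEP) = 475.0 / (19 − 1) = 475.0/18.0 = 26.389 mL/cmH2O.
τ = R × C = 21.922 × 0.02639 L/cmH2O = 0.5785 s.
Fraction remaining = e^(−Te/τ) = e^(−1.28/0.5785) = 0.1094; trapped volume = 475.0 × 0.1094 = 51.965 mL.
Additional alveolar pressure from trapping ≈ V_trapped / C = 51.965 / 26.389 = 1.969 cmH2O.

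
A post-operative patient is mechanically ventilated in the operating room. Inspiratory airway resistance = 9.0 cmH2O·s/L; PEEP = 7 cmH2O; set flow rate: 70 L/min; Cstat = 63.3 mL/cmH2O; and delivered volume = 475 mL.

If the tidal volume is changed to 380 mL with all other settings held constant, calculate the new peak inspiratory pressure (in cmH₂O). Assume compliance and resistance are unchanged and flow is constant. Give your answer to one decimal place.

23.5

Flow: 70 L/min ÷ 60 = 1.1667 L/s.
PIP = Vt/C + R·V̇ + PEEP (constant-flow equation of motion).
Only the elastic term changes: ΔPIP = ΔVt / C = (380 − 475) / 63.3 = -1.501 cmH2O.
Original PIP = 475/63.3 + 9.0×1.1667 + 7 = 25.004 cmH2O; new PIP = 25.004 + (-1.501) = 23.503 cmH2O.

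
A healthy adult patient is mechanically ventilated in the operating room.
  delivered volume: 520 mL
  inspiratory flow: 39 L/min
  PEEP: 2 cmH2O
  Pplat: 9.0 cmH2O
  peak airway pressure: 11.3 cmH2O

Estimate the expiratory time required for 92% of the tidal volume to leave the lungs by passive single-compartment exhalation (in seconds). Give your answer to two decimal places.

0.66

Flow: 39 L/min ÷ 60 = 0.65 L/s.
R = (PIP − Pplat)/V̇ = (11.3 − 9.0) / 0.65 = 2.3/0.65 = 3.538 cmH2O·s/L.
C = Vt/(Pplat − PEEP) = 520.0 / (9.0 − 2) = 520.0/7.0 = 74.286 mL/cmH2O.
τ = R × C = 3.538 × 0.07429 L/cmH2O = 0.2628 s.
t = −τ·ln(1 − 0.92) = −0.2628·ln(0.08) = 0.6638 s.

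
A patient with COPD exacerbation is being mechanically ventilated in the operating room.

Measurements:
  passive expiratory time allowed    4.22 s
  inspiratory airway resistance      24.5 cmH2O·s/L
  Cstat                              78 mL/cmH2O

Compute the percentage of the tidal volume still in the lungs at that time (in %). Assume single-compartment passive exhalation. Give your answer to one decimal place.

τ = R × C = 24.5 × 78 mL/cmH2O = 24.5 × 0.078 L/cmH2O = 1.911 s.
Passive exhalation: V(t)/V₀ = e^(−t/τ) = e^(−4.22/1.911) = 0.1099.
Fraction remaining = 0.1099 → 10.99%.

11.0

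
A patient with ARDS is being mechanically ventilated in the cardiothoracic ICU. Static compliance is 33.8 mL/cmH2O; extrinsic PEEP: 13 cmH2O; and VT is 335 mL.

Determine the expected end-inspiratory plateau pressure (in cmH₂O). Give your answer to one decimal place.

Pplat = PEEP + Vt / Cstat = 13 + 335 / 33.8 = 13 + 9.911 = 22.911 cmH2O.

22.9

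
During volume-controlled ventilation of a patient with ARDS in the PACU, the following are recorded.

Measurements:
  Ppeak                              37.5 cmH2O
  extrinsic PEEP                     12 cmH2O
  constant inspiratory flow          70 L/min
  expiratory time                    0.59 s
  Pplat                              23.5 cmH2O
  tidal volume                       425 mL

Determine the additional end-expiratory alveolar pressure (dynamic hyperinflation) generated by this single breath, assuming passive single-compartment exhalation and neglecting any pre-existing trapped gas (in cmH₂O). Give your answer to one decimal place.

3.0

Flow: 70 L/min ÷ 60 = 1.1667 L/s.
R = (PIP − Pplat)/V̇ = (37.5 − 23.5) / 1.1667 = 14.0/1.1667 = 12.0 cmH2O·s/L.
C = Vt/(Pplat − PEEP) = 425.0 / (23.5 − 12) = 425.0/11.5 = 36.957 mL/cmH2O.
τ = R × C = 12.0 × 0.03696 L/cmH2O = 0.4435 s.
Fraction remaining = e^(−Te/τ) = e^(−0.59/0.4435) = 0.2644; trapped volume = 425.0 × 0.2644 = 112.37 mL.
Additional alveolar pressure from trapping ≈ V_trapped / C = 112.37 / 36.957 = 3.041 cmH2O.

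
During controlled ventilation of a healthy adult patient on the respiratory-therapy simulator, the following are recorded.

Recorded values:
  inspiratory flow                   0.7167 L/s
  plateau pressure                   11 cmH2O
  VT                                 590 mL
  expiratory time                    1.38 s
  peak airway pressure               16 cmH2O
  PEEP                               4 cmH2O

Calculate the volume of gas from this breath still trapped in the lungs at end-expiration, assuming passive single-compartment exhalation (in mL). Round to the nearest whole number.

56

R = (PIP − Pplat)/V̇ = (16 − 11) / 0.7167 = 5.0/0.7167 = 6.976 cmH2O·s/L.
C = Vt/(Pplat − PEEP) = 590.0 / (11 − 4) = 590.0/7.0 = 84.286 mL/cmH2O.
τ = R × C = 6.976 × 0.08429 L/cmH2O = 0.588 s.
Fraction remaining = e^(−Te/τ) = e^(−1.38/0.588) = 0.09566.
Trapped volume = 590.0 × 0.09566 = 56.439 mL.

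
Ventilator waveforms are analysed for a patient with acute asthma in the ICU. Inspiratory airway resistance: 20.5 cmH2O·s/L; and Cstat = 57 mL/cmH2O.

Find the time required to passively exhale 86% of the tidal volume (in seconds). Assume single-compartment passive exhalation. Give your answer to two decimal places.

2.30

τ = R × C = 20.5 × 57 mL/cmH2O = 20.5 × 0.057 L/cmH2O = 1.169 s.
Exhaled fraction f = 1 − e^(−t/τ) → t = −τ·ln(1 − f) = −1.169·ln(0.14) = 2.298 s.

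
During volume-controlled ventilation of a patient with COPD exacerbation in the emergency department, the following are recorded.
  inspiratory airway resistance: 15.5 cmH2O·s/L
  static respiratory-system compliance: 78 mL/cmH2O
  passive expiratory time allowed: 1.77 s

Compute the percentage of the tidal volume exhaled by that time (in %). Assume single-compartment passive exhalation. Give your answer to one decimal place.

76.9

τ = R × C = 15.5 × 78 mL/cmH2O = 15.5 × 0.078 L/cmH2O = 1.209 s.
Passive exhalation: V(t)/V₀ = e^(−t/τ) = e^(−1.77/1.209) = 0.2313.
Fraction exhaled = 1 − 0.2313 = 0.7687 → 76.87%.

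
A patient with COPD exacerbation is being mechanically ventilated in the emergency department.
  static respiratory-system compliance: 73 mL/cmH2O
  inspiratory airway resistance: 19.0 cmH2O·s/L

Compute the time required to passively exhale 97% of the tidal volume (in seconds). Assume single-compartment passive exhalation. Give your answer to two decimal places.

4.86

τ = R × C = 19.0 × 73 mL/cmH2O = 19.0 × 0.073 L/cmH2O = 1.387 s.
Exhaled fraction f = 1 − e^(−t/τ) → t = −τ·ln(1 − f) = −1.387·ln(0.03) = 4.864 s.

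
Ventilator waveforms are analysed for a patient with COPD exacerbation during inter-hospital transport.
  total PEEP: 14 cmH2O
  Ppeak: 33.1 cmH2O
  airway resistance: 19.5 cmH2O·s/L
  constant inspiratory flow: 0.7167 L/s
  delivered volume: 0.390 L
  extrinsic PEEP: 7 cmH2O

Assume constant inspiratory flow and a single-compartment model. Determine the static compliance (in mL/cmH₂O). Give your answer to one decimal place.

Total PEEP = 14 cmH2O (set 7 + intrinsic 7); this is the baseline alveolar pressure.
Equation of motion (constant flow): PIP = Vt/C + R·V̇ + PEEP.
Vt/C = PIP − R·V̇ − PEEP = 33.1 − 19.5×0.7167 − 14 = 33.1 − 13.976 − 14 = 5.124 cmH2O.
C = Vt / 5.124 = 390 / 5.124 = 76.112 mL/cmH2O.

76.1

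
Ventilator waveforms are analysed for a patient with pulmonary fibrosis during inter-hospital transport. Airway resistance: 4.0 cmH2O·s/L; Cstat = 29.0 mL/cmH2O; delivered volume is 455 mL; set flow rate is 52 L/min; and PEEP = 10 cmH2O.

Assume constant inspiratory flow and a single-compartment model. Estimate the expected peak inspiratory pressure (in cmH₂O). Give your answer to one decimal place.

Flow: 52 L/min ÷ 60 = 0.8667 L/s.
Equation of motion (constant flow): PIP = Vt/C + R·V̇ + PEEP.
PIP = 455/29.0 + 4.0×0.8667 + 10 = 15.69 + 3.467 + 10 = 29.157 cmH2O.

29.2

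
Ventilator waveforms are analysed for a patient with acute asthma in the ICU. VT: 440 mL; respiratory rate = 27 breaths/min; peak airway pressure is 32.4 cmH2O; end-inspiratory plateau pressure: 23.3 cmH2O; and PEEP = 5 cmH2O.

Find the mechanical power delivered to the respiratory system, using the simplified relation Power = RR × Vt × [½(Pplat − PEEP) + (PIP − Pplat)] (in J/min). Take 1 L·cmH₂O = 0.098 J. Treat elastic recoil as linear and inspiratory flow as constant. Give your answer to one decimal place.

Per-breath work = Vt × [½(Pplat−PEEP) + (PIP−Pplat)] = 0.440 × [0.5×18.3 + 9.1] = 0.440 × 18.25 = 8.03 L·cmH2O.
Power = 27 × 8.03 = 216.81 L·cmH2O/min.
× 0.098 J/(L·cmH2O) → 21.247 J/min.

21.2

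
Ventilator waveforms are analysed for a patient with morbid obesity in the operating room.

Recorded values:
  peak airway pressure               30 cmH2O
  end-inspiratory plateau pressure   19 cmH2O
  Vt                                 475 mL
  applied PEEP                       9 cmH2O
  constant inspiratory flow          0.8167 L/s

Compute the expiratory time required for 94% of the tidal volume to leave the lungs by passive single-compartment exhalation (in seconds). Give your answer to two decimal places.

R = (PIP − Pplat)/V̇ = (30 − 19) / 0.8167 = 11.0/0.8167 = 13.469 cmH2O·s/L.
C = Vt/(Pplat − PEEP) = 475.0 / (19 − 9) = 475.0/10.0 = 47.5 mL/cmH2O.
τ = R × C = 13.469 × 0.0475 L/cmH2O = 0.6398 s.
t = −τ·ln(1 − 0.94) = −0.6398·ln(0.06) = 1.8 s.

1.80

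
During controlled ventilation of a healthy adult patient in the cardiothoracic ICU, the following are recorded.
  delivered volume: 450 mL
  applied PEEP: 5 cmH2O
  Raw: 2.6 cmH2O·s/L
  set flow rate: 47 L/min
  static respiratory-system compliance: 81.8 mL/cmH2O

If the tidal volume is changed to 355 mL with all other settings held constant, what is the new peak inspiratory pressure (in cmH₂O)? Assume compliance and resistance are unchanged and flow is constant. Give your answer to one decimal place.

11.4

Flow: 47 L/min ÷ 60 = 0.7833 L/s.
PIP = Vt/C + R·V̇ + PEEP (constant-flow equation of motion).
Only the elastic term changes: ΔPIP = ΔVt / C = (355 − 450) / 81.8 = -1.161 cmH2O.
Original PIP = 450/81.8 + 2.6×0.7833 + 5 = 12.538 cmH2O; new PIP = 12.538 + (-1.161) = 11.377 cmH2O.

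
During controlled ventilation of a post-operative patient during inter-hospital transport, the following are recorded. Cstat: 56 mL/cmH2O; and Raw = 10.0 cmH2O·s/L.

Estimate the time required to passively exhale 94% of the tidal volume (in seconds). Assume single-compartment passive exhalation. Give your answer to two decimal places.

τ = R × C = 10.0 × 56 mL/cmH2O = 10.0 × 0.056 L/cmH2O = 0.56 s.
Exhaled fraction f = 1 − e^(−t/τ) → t = −τ·ln(1 − f) = −0.56·ln(0.06) = 1.576 s.

1.58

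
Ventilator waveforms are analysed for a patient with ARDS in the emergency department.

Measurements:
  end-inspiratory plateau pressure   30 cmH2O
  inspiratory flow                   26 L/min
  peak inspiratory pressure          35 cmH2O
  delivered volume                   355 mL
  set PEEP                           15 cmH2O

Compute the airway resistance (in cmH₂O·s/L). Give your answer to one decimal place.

11.5

Flow: 26 L/min ÷ 60 = 0.4333 L/s.
Raw = (PIP − Pplat) / flow = (35 − 30) / 0.4333 = 5.0 / 0.4333 = 11.539 cmH2O·s/L.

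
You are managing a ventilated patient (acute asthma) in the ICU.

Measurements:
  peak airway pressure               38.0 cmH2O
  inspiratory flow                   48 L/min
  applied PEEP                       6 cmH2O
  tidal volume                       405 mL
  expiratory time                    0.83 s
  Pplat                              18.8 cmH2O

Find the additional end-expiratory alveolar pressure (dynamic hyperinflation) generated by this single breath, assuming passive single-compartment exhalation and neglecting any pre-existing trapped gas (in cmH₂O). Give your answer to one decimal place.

4.3

Flow: 48 L/min ÷ 60 = 0.8 L/s.
R = (PIP − Pplat)/V̇ = (38.0 − 18.8) / 0.8 = 19.2/0.8 = 24.0 cmH2O·s/L.
C = Vt/(Pplat − PEEP) = 405.0 / (18.8 − 6) = 405.0/12.8 = 31.641 mL/cmH2O.
τ = R × C = 24.0 × 0.03164 L/cmH2O = 0.7594 s.
Fraction remaining = e^(−Te/τ) = e^(−0.83/0.7594) = 0.3352; trapped volume = 405.0 × 0.3352 = 135.76 mL.
Additional alveolar pressure from trapping ≈ V_trapped / C = 135.76 / 31.641 = 4.291 cmH2O.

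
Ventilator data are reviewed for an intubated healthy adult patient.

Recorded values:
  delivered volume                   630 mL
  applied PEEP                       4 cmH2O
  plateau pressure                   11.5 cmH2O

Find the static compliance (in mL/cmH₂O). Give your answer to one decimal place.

84.0

Cstat = Vt / (Pplat − PEEP) = 630 / (11.5 − 4) = 630 / 7.5 = 84.0 mL/cmH2O.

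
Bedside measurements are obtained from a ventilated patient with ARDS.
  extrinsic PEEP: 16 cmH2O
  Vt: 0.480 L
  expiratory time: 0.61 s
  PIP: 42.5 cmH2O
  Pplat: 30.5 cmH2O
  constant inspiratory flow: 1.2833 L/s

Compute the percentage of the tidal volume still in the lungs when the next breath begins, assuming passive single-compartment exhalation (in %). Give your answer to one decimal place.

13.9

R = (PIP − Pplat)/V̇ = (42.5 − 30.5) / 1.2833 = 12.0/1.2833 = 9.351 cmH2O·s/L.
C = Vt/(Pplat − PEEP) = 480.0 / (30.5 − 16) = 480.0/14.5 = 33.103 mL/cmH2O.
τ = R × C = 9.351 × 0.0331 L/cmH2O = 0.3095 s.
Fraction remaining at end-expiration = e^(−Te/τ) = e^(−0.61/0.3095) = 0.1393 → 13.93%.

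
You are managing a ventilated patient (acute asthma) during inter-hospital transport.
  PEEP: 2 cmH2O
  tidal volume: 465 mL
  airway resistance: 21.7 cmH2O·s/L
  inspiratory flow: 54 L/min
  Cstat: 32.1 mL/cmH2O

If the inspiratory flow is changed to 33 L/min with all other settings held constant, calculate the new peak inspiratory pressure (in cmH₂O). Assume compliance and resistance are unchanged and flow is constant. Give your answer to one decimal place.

28.4

Flow: 54 L/min ÷ 60 = 0.9 L/s.
New flow: 33 L/min ÷ 60 = 0.55 L/s.
PIP = Vt/C + R·V̇ + PEEP (constant-flow equation of motion).
Only the resistive term changes: ΔPIP = R × ΔV̇ = 21.7 × (0.55 − 0.9) = 21.7 × -0.35 = -7.595 cmH2O.
Original PIP = 465/32.1 + 21.7×0.9 + 2 = 36.016 cmH2O; new PIP = 36.016 + (-7.595) = 28.421 cmH2O.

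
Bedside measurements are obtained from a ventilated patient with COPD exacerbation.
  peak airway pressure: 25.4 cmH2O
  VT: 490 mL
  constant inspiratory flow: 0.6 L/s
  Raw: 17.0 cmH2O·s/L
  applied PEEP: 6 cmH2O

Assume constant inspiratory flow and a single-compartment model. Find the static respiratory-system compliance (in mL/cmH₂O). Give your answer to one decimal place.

53.3

Equation of motion (constant flow): PIP = Vt/C + R·V̇ + PEEP.
Vt/C = PIP − R·V̇ − PEEP = 25.4 − 17.0×0.6 − 6 = 25.4 − 10.2 − 6 = 9.2 cmH2O.
C = Vt / 9.2 = 490 / 9.2 = 53.261 mL/cmH2O.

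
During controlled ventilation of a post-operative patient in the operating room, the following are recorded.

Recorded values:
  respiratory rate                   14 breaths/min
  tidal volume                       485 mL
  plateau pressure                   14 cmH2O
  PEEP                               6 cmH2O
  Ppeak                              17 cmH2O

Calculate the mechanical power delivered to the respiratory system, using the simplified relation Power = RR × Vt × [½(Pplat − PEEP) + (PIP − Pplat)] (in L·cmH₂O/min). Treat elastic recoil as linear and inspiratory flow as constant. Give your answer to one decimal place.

Per-breath work = Vt × [½(Pplat−PEEP) + (PIP−Pplat)] = 0.485 × [0.5×8.0 + 3.0] = 0.485 × 7.0 = 3.395 L·cmH2O.
Power = 14 × 3.395 = 47.53 L·cmH2O/min.

47.5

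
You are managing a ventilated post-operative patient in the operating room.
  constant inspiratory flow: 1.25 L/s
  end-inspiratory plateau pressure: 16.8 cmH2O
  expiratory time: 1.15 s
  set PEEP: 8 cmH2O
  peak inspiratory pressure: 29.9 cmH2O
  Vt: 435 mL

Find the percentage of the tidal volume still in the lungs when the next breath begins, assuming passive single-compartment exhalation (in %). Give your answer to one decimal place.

R = (PIP − Pplat)/V̇ = (29.9 − 16.8) / 1.25 = 13.1/1.25 = 10.48 cmH2O·s/L.
C = Vt/(Pplat − PEEP) = 435.0 / (16.8 − 8) = 435.0/8.8 = 49.432 mL/cmH2O.
τ = R × C = 10.48 × 0.04943 L/cmH2O = 0.518 s.
Fraction remaining at end-expiration = e^(−Te/τ) = e^(−1.15/0.518) = 0.1086 → 10.86%.

10.9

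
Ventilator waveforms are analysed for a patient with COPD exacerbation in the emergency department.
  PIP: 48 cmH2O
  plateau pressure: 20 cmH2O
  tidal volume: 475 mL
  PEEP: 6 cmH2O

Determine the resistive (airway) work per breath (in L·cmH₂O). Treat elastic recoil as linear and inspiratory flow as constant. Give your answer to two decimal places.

13.30

With constant inspiratory flow the resistive pressure is constant at PIP − Pplat = 48 − 20 = 28.0 cmH2O, so resistive work = 28.0 × 0.475 = 13.3 L·cmH2O.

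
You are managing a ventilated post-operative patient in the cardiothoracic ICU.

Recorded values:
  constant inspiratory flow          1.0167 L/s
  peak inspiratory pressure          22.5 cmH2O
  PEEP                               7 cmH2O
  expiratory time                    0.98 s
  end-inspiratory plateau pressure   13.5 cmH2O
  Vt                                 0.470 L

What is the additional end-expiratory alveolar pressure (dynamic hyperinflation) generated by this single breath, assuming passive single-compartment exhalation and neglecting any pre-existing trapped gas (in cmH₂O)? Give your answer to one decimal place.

R = (PIP − Pplat)/V̇ = (22.5 − 13.5) / 1.0167 = 9.0/1.0167 = 8.852 cmH2O·s/L.
C = Vt/(Pplat − PEEP) = 470.0 / (13.5 − 7) = 470.0/6.5 = 72.308 mL/cmH2O.
τ = R × C = 8.852 × 0.07231 L/cmH2O = 0.6401 s.
Fraction remaining = e^(−Te/τ) = e^(−0.98/0.6401) = 0.2163; trapped volume = 470.0 × 0.2163 = 101.66 mL.
Additional alveolar pressure from trapping ≈ V_trapped / C = 101.66 / 72.308 = 1.406 cmH2O.

1.4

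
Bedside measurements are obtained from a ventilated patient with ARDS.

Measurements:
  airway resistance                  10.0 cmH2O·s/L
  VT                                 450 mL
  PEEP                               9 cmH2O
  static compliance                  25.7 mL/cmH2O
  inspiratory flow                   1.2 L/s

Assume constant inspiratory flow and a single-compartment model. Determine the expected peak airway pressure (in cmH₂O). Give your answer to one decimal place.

Equation of motion (constant flow): PIP = Vt/C + R·V̇ + PEEP.
PIP = 450/25.7 + 10.0×1.2 + 9 = 17.51 + 12.0 + 9 = 38.51 cmH2O.

38.5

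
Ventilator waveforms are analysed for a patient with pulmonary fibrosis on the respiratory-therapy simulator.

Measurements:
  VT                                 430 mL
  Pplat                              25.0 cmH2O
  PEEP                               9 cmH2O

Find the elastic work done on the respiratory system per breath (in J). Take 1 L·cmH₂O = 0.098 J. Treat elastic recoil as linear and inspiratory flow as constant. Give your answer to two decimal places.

0.34

Elastic work ≈ ½ × (Pplat − PEEP) × Vt = 0.5 × (25.0 − 9) × 0.430 L = 0.5 × 16.0 × 0.430 = 3.44 L·cmH2O.
× 0.098 J/(L·cmH2O) → 0.3371 J.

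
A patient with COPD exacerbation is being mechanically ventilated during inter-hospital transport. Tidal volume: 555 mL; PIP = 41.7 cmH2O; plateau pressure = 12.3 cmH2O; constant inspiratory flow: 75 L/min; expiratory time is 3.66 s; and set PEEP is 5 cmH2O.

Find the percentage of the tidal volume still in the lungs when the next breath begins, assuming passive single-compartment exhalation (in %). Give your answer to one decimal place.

Flow: 75 L/min ÷ 60 = 1.25 L/s.
R = (PIP − Pplat)/V̇ = (41.7 − 12.3) / 1.25 = 29.4/1.25 = 23.52 cmH2O·s/L.
C = Vt/(Pplat − PEEP) = 555.0 / (12.3 − 5) = 555.0/7.3 = 76.027 mL/cmH2O.
τ = R × C = 23.52 × 0.07603 L/cmH2O = 1.788 s.
Fraction remaining at end-expiration = e^(−Te/τ) = e^(−3.66/1.788) = 0.1291 → 12.91%.

12.9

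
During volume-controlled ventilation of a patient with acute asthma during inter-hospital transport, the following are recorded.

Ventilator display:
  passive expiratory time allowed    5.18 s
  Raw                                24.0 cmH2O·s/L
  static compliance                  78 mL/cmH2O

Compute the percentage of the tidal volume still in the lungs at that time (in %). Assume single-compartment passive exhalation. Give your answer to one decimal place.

6.3

τ = R × C = 24.0 × 78 mL/cmH2O = 24.0 × 0.078 L/cmH2O = 1.872 s.
Passive exhalation: V(t)/V₀ = e^(−t/τ) = e^(−5.18/1.872) = 0.06284.
Fraction remaining = 0.06284 → 6.284%.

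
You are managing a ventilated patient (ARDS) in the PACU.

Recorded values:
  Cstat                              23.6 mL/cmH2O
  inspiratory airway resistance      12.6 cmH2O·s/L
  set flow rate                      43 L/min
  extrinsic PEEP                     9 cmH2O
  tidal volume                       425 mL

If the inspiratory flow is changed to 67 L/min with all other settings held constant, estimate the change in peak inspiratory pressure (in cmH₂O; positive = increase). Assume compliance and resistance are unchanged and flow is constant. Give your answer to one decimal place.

Flow: 43 L/min ÷ 60 = 0.7167 L/s.
New flow: 67 L/min ÷ 60 = 1.1167 L/s.
PIP = Vt/C + R·V̇ + PEEP (constant-flow equation of motion).
Only the resistive term changes: ΔPIP = R × ΔV̇ = 12.6 × (1.1167 − 0.7167) = 12.6 × 0.4 = 5.04 cmH2O.

5.0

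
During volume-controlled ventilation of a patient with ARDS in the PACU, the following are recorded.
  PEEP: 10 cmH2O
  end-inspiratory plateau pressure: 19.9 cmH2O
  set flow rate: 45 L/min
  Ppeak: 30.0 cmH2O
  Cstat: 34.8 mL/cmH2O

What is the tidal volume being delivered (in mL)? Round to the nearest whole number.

Vt = Cstat × (Pplat − PEEP) = 34.8 × (19.9 − 10) = 34.8 × 9.9 = 344.52 mL.

345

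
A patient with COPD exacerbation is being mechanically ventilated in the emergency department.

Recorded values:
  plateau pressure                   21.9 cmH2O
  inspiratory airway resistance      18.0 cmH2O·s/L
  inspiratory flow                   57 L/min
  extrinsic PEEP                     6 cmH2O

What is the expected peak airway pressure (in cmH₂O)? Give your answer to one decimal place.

Flow: 57 L/min ÷ 60 = 0.95 L/s.
PIP = Pplat + Raw × flow = 21.9 + 18.0 × 0.95 = 21.9 + 17.1 = 39.0 cmH2O.

39.0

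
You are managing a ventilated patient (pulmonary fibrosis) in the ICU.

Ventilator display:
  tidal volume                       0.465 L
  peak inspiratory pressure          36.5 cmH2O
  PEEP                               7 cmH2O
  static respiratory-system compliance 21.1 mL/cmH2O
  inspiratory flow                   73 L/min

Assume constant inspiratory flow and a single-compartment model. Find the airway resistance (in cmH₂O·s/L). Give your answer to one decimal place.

Flow: 73 L/min ÷ 60 = 1.2167 L/s.
Equation of motion (constant flow): PIP = Vt/C + R·V̇ + PEEP.
R·V̇ = PIP − Vt/C − PEEP = 36.5 − 465/21.1 − 7 = 36.5 − 22.038 − 7 = 7.462 cmH2O.
R = 7.462 / 1.2167 = 6.133 cmH2O·s/L.

6.1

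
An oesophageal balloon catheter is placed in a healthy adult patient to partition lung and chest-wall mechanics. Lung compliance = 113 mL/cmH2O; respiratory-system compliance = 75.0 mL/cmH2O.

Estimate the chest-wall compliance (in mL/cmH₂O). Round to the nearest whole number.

1/Ccw = 1/Crs − 1/CL.
1/Ccw = 1/75.0 − 1/113 = 0.004484.
Ccw = 223.02 mL/cmH2O.

223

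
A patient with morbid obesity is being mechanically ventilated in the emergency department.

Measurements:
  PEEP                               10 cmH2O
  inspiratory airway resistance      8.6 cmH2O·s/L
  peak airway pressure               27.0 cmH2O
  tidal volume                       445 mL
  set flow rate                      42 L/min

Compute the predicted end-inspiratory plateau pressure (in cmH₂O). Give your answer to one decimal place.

21.0

Flow: 42 L/min ÷ 60 = 0.7 L/s.
Pplat = PIP − Raw × flow = 27.0 − 8.6 × 0.7 = 27.0 − 6.02 = 20.98 cmH2O.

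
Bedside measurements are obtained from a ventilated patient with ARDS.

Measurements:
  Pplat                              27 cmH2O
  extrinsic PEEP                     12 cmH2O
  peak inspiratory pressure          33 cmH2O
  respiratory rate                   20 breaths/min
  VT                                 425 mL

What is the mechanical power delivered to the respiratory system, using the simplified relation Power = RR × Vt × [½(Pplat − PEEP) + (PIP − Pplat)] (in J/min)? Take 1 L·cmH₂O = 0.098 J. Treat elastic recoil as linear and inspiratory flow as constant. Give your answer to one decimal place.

Per-breath work = Vt × [½(Pplat−PEEP) + (PIP−Pplat)] = 0.425 × [0.5×15.0 + 6.0] = 0.425 × 13.5 = 5.738 L·cmH2O.
Power = 20 × 5.738 = 114.76 L·cmH2O/min.
× 0.098 J/(L·cmH2O) → 11.246 J/min.

11.2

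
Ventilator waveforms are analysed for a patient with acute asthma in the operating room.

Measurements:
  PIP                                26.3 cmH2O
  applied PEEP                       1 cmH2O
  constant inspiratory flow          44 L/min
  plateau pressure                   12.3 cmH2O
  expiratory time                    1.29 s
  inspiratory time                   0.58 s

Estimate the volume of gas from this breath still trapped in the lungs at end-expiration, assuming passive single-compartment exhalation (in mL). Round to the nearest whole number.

71

Flow: 44 L/min ÷ 60 = 0.7333 L/s.
Vt = flow × Ti = 0.7333 L/s × 0.58 s × 1000 mL/L = 425.31 mL.
R = (PIP − Pplat)/V̇ = (26.3 − 12.3) / 0.7333 = 14.0/0.7333 = 19.092 cmH2O·s/L.
C = Vt/(Pplat − PEEP) = 425.31 / (12.3 − 1) = 425.31/11.3 = 37.638 mL/cmH2O.
τ = R × C = 19.092 × 0.03764 L/cmH2O = 0.7186 s.
Fraction remaining = e^(−Te/τ) = e^(−1.29/0.7186) = 0.1661.
Trapped volume = 425.31 × 0.1661 = 70.644 mL.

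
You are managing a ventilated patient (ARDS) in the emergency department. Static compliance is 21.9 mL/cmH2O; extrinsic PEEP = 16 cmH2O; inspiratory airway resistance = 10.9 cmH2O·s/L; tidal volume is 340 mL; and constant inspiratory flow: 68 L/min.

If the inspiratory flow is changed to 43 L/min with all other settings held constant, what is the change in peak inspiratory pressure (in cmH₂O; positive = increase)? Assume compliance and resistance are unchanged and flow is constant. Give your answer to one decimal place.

-4.5

Flow: 68 L/min ÷ 60 = 1.1333 L/s.
New flow: 43 L/min ÷ 60 = 0.7167 L/s.
PIP = Vt/C + R·V̇ + PEEP (constant-flow equation of motion).
Only the resistive term changes: ΔPIP = R × ΔV̇ = 10.9 × (0.7167 − 1.1333) = 10.9 × -0.4166 = -4.541 cmH2O.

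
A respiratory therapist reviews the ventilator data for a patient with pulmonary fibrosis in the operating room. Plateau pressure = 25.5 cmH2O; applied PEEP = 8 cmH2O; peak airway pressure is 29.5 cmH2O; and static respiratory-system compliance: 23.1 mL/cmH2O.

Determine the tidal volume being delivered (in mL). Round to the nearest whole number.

404

Vt = Cstat × (Pplat − PEEP) = 23.1 × (25.5 − 8) = 23.1 × 17.5 = 404.25 mL.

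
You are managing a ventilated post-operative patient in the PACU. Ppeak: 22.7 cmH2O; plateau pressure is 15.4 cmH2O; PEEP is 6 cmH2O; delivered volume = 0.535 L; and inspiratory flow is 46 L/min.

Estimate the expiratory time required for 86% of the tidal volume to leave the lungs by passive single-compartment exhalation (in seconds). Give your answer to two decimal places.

Flow: 46 L/min ÷ 60 = 0.7667 L/s.
R = (PIP − Pplat)/V̇ = (22.7 − 15.4) / 0.7667 = 7.3/0.7667 = 9.521 cmH2O·s/L.
C = Vt/(Pplat − PEEP) = 535.0 / (15.4 − 6) = 535.0/9.4 = 56.915 mL/cmH2O.
τ = R × C = 9.521 × 0.05692 L/cmH2O = 0.5419 s.
t = −τ·ln(1 − 0.86) = −0.5419·ln(0.14) = 1.065 s.

1.07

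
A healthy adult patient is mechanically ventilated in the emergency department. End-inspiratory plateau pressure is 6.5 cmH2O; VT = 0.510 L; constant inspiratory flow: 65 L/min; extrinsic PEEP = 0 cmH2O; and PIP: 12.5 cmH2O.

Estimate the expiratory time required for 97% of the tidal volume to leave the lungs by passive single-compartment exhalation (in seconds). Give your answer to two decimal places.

Flow: 65 L/min ÷ 60 = 1.0833 L/s.
R = (PIP − Pplat)/V̇ = (12.5 − 6.5) / 1.0833 = 6.0/1.0833 = 5.539 cmH2O·s/L.
C = Vt/(Pplat − PEEP) = 510.0 / (6.5 − 0) = 510.0/6.5 = 78.462 mL/cmH2O.
τ = R × C = 5.539 × 0.07846 L/cmH2O = 0.4346 s.
t = −τ·ln(1 − 0.97) = −0.4346·ln(0.03) = 1.524 s.

1.52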